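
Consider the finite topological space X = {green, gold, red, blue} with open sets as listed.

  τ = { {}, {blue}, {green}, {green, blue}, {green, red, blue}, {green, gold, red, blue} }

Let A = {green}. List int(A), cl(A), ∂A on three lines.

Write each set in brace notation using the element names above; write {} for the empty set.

int(A) = {green}
cl(A)  = {green, gold, red}
∂A     = {gold, red}

U open, U⊆A: {}, {green}. int(A) = ⋃ = {green}
X∖A={gold, red, blue}, int(X∖A)={blue}, hence cl(A)={green, gold, red}
∂A: remove int from cl → {gold, red}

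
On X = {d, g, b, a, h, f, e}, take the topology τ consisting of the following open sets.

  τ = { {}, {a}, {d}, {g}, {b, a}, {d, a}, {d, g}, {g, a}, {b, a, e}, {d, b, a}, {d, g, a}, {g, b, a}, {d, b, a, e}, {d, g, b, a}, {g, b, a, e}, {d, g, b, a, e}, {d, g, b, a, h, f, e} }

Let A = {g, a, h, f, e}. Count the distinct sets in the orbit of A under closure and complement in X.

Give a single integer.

X∖A={d, b}, int(X∖A)={d}, hence cl(A)={g, b, a, h, f, e}
Orbit (k=closure, c=complement):
  1. A     = {g, a, h, f, e}
  2. kA    = {g, b, a, h, f, e}
  3. cA    = {d, b}
  4. ckA   = {d}
  5. kcA   = {d, b, h, f, e}
  6. kckA  = {d, h, f}
  7. ckcA  = {g, a}
  8. ckckA = {g, b, a, e}
(closed under both — stop)

8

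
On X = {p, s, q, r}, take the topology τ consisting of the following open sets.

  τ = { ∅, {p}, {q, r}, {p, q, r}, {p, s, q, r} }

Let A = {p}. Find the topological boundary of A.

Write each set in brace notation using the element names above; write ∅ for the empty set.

opens ⊆ A: ∅, {p}; union → int = {p}
complement {s, q, r}; its interior {q, r}; cl(A) = X∖{q, r} = {p, s}
boundary = {p, s} ∖ {p} = {s}

{s}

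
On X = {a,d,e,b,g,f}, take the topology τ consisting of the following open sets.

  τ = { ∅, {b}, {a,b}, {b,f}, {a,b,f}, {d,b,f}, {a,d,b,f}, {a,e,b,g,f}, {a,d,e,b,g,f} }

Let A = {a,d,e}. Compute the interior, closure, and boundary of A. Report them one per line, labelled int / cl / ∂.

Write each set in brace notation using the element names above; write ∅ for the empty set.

int(A) = ∅
cl(A)  = {a,d,e,g}
∂A     = {a,d,e,g}

interior: largest open inside A is ∅ (from ∅)
cl via duality: int({b,g,f}) = {b,f}, so X∖{b,f} = {a,d,e,g}
cl∖int = {a,d,e,g}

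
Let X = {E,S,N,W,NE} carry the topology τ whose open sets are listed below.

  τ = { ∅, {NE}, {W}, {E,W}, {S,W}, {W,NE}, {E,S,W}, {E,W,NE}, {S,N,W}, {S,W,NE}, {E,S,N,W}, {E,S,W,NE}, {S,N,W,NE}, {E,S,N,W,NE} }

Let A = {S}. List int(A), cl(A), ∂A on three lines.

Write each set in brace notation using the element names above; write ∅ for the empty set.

int(A) = ∅
cl(A)  = {S,N}
∂A     = {S,N}

U open, U⊆A: ∅. int(A) = ⋃ = ∅
X∖A={E,N,W,NE}, int(X∖A)={E,W,NE}, hence cl(A)={S,N}
∂A: remove int from cl → {S,N}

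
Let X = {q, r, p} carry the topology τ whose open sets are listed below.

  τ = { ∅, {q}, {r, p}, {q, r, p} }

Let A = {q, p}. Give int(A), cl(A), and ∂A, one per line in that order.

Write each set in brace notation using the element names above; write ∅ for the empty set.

opens ⊆ A: ∅, {q}; union → int = {q}
complement {r}; its interior ∅; cl(A) = X∖∅ = {q, r, p}
boundary = {q, r, p} ∖ {q} = {r, p}

int(A) = {q}
cl(A)  = {q, r, p}
∂A     = {r, p}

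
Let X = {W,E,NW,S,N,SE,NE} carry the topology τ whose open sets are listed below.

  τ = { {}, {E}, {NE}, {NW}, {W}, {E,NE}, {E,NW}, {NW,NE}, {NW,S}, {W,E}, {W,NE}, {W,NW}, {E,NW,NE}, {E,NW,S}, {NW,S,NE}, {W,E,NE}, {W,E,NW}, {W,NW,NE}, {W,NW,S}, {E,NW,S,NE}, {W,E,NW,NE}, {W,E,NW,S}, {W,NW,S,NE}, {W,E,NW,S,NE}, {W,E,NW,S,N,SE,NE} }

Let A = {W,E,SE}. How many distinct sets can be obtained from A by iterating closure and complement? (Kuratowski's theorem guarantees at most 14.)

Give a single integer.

cl via duality: int({NW,S,N,NE}) = {NW,S,NE}, so X∖{NW,S,NE} = {W,E,N,SE}
Write k for closure, c for complement:
  1. A     = {W,E,SE}
  2. kA    = {W,E,N,SE}
  3. cA    = {NW,S,N,NE}
  4. ckA   = {NW,S,NE}
  5. kcA   = {NW,S,N,SE,NE}
  6. ckcA  = {W,E}
applying k or c yields no new set

6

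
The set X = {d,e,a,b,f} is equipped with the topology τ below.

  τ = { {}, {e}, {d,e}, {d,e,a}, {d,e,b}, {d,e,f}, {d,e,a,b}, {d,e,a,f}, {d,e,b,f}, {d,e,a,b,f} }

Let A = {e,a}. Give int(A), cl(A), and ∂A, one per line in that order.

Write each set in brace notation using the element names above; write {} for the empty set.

opens ⊆ A: {}, {e}; union → int = {e}
complement {d,b,f}; its interior {}; cl(A) = X∖{} = {d,e,a,b,f}
boundary = {d,e,a,b,f} ∖ {e} = {d,a,b,f}

int(A) = {e}
cl(A)  = {d,e,a,b,f}
∂A     = {d,a,b,f}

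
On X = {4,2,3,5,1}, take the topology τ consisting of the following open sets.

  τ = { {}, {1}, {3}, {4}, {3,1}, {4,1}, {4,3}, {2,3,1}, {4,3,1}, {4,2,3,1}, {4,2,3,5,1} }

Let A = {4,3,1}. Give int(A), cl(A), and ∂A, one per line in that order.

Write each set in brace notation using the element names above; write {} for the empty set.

open subsets of A: {}, {4}, {3}, {1}, {4,3}, {3,1}, {4,1}, {4,3,1}; so int(A) = {4,3,1}
closure: X∖int(X∖A) = X∖{} = {4,2,3,5,1}
∂A = {4,2,3,5,1} minus {4,3,1} = {2,5}

int(A) = {4,3,1}
cl(A)  = {4,2,3,5,1}
∂A     = {2,5}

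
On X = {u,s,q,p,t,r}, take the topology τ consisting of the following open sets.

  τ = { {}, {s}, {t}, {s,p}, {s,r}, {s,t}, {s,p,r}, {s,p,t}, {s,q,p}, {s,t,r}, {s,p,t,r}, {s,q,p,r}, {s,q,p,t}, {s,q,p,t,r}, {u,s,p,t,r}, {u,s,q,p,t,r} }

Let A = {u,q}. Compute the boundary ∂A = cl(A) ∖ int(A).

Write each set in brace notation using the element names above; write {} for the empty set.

{u,q}

open subsets of A: {}; so int(A) = {}
closure: X∖int(X∖A) = X∖{s,p,t,r} = {u,q}
∂A = {u,q} minus {} = {u,q}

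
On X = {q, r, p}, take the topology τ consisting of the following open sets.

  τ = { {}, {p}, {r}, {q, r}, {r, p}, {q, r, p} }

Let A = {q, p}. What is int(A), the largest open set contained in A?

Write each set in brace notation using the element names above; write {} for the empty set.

U open, U⊆A: {}, {p}. int(A) = ⋃ = {p}

{p}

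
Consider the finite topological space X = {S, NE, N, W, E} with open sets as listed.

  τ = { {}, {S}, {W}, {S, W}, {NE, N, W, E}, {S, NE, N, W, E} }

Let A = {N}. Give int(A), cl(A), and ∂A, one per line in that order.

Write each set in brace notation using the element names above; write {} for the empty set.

open subsets of A: {}; so int(A) = {}
closure: X∖int(X∖A) = X∖{S, W} = {NE, N, E}
∂A = {NE, N, E} minus {} = {NE, N, E}

int(A) = {}
cl(A)  = {NE, N, E}
∂A     = {NE, N, E}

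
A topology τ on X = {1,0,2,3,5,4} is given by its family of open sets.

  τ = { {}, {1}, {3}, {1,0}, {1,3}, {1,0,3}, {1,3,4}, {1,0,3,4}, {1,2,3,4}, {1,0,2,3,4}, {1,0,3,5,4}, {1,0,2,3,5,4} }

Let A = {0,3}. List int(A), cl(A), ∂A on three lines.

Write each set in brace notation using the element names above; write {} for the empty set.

int(A) = {3}
cl(A)  = {0,2,3,5,4}
∂A     = {0,2,5,4}

interior: largest open inside A is {3} (from {}, {3})
cl via duality: int({1,2,5,4}) = {1}, so X∖{1} = {0,2,3,5,4}
cl∖int = {0,2,5,4}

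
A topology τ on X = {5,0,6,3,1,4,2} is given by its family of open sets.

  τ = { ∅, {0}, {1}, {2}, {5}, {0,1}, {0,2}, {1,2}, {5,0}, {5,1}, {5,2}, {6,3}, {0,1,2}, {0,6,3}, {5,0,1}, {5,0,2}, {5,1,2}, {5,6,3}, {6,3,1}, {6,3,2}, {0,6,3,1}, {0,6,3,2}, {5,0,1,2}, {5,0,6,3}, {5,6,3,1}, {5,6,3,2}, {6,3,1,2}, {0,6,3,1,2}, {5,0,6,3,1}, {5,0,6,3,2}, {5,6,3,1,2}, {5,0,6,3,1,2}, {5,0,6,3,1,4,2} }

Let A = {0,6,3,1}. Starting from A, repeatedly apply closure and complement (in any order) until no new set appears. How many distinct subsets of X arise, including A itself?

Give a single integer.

cl via duality: int({5,4,2}) = {5,2}, so X∖{5,2} = {0,6,3,1,4}
Write k for closure, c for complement:
  1. A     = {0,6,3,1}
  2. kA    = {0,6,3,1,4}
  3. cA    = {5,4,2}
  4. ckA   = {5,2}
applying k or c yields no new set

4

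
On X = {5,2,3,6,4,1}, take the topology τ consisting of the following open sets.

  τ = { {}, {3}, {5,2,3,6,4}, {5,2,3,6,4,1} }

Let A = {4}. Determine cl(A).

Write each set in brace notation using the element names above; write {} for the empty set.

{5,2,6,4,1}

closure: X∖int(X∖A) = X∖{3} = {5,2,6,4,1}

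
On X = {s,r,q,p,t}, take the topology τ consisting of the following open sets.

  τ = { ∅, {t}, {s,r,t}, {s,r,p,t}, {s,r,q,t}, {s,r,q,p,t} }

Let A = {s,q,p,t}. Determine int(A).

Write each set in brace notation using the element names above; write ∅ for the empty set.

{t}

opens ⊆ A: ∅, {t}; union → int = {t}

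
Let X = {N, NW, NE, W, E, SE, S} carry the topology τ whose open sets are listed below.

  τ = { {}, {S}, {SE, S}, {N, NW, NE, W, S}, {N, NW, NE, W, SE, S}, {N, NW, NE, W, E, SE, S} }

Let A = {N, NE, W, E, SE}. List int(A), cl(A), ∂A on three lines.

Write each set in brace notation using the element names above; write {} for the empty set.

int(A) = {}
cl(A)  = {N, NW, NE, W, E, SE}
∂A     = {N, NW, NE, W, E, SE}

open subsets of A: {}; so int(A) = {}
closure: X∖int(X∖A) = X∖{S} = {N, NW, NE, W, E, SE}
∂A = {N, NW, NE, W, E, SE} minus {} = {N, NW, NE, W, E, SE}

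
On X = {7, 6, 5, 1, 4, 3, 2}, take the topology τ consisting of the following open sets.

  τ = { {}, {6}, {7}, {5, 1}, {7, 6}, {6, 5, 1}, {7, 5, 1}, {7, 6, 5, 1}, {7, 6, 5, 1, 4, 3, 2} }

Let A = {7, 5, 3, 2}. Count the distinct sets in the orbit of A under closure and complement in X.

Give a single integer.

10

X∖A={6, 1, 4}, int(X∖A)={6}, hence cl(A)={7, 5, 1, 4, 3, 2}
Orbit (k=closure, c=complement):
  1. A     = {7, 5, 3, 2}
  2. kA    = {7, 5, 1, 4, 3, 2}
  3. cA    = {6, 1, 4}
  4. ckA   = {6}
  5. kcA   = {6, 5, 1, 4, 3, 2}
  6. kckA  = {6, 4, 3, 2}
  7. ckcA  = {7}
  8. ckckA = {7, 5, 1}
  9. kckcA = {7, 4, 3, 2}
  10. ckckcA = {6, 5, 1}
(closed under both — stop)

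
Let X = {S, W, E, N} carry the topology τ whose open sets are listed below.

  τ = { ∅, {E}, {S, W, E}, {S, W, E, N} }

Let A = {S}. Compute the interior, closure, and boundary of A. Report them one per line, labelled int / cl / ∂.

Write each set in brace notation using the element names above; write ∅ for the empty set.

int(A) = ∅
cl(A)  = {S, W, N}
∂A     = {S, W, N}

interior: largest open inside A is ∅ (from ∅)
cl via duality: int({W, E, N}) = {E}, so X∖{E} = {S, W, N}
cl∖int = {S, W, N}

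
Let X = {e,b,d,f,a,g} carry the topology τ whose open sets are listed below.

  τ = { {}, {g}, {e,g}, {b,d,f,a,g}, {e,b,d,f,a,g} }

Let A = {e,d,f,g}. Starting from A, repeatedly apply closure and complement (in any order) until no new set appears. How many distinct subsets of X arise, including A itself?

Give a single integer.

cl via duality: int({b,a}) = {}, so X∖{} = {e,b,d,f,a,g}
Write k for closure, c for complement:
  1. A     = {e,d,f,g}
  2. kA    = {e,b,d,f,a,g}
  3. cA    = {b,a}
  4. ckA   = {}
  5. kcA   = {b,d,f,a}
  6. ckcA  = {e,g}
applying k or c yields no new set

6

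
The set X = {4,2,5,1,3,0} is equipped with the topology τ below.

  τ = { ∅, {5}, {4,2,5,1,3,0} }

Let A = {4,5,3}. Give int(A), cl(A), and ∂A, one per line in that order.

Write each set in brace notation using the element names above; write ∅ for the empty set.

opens ⊆ A: ∅, {5}; union → int = {5}
complement {2,1,0}; its interior ∅; cl(A) = X∖∅ = {4,2,5,1,3,0}
boundary = {4,2,5,1,3,0} ∖ {5} = {4,2,1,3,0}

int(A) = {5}
cl(A)  = {4,2,5,1,3,0}
∂A     = {4,2,1,3,0}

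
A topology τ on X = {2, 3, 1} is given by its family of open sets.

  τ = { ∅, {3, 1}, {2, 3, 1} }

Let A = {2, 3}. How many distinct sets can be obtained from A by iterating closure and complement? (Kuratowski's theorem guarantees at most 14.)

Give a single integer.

4

complement {1}; its interior ∅; cl(A) = X∖∅ = {2, 3, 1}
With k = closure, c = complement:
  1. A     = {2, 3}
  2. kA    = {2, 3, 1}
  3. cA    = {1}
  4. ckA   = ∅
k, c of each give nothing new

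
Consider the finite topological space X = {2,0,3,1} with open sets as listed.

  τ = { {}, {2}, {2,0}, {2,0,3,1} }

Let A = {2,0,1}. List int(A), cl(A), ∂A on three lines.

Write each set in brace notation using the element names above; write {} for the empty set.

opens ⊆ A: {}, {2}, {2,0}; union → int = {2,0}
complement {3}; its interior {}; cl(A) = X∖{} = {2,0,3,1}
boundary = {2,0,3,1} ∖ {2,0} = {3,1}

int(A) = {2,0}
cl(A)  = {2,0,3,1}
∂A     = {3,1}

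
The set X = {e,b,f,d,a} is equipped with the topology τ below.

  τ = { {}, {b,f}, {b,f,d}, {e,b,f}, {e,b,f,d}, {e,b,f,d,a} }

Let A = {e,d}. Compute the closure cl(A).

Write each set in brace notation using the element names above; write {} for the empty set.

complement {b,f,a}; its interior {b,f}; cl(A) = X∖{b,f} = {e,d,a}

{e,d,a}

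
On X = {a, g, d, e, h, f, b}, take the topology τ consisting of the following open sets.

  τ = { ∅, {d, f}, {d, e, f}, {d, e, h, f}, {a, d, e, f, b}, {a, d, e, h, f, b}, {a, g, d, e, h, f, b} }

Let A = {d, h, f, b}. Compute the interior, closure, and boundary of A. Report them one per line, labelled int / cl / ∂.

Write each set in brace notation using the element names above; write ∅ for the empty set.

int(A) = {d, f}
cl(A)  = {a, g, d, e, h, f, b}
∂A     = {a, g, e, h, b}

opens ⊆ A: ∅, {d, f}; union → int = {d, f}
complement {a, g, e}; its interior ∅; cl(A) = X∖∅ = {a, g, d, e, h, f, b}
boundary = {a, g, d, e, h, f, b} ∖ {d, f} = {a, g, e, h, b}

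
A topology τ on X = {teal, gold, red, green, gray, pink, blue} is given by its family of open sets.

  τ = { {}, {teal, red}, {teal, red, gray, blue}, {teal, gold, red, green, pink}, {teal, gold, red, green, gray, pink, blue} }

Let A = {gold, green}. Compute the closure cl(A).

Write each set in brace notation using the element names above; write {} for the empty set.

{gold, green, pink}

X∖A={teal, red, gray, pink, blue}, int(X∖A)={teal, red, gray, blue}, hence cl(A)={gold, green, pink}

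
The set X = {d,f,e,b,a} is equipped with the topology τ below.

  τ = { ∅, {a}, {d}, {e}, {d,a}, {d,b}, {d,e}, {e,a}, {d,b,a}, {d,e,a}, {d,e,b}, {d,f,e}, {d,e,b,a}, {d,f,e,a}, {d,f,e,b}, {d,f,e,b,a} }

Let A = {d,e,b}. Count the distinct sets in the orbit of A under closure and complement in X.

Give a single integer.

4

complement {f,a}; its interior {a}; cl(A) = X∖{a} = {d,f,e,b}
With k = closure, c = complement:
  1. A     = {d,e,b}
  2. kA    = {d,f,e,b}
  3. cA    = {f,a}
  4. ckA   = {a}
k, c of each give nothing new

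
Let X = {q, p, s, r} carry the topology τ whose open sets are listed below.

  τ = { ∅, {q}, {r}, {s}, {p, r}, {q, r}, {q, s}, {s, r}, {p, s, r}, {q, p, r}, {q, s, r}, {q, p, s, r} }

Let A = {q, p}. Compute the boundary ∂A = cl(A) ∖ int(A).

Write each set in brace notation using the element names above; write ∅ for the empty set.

U open, U⊆A: ∅, {q}. int(A) = ⋃ = {q}
X∖A={s, r}, int(X∖A)={s, r}, hence cl(A)={q, p}
∂A: remove int from cl → {p}

{p}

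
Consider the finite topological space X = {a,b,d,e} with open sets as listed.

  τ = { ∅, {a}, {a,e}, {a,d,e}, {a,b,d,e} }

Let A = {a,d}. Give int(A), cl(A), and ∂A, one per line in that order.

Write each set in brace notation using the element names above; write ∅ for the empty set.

int(A) = {a}
cl(A)  = {a,b,d,e}
∂A     = {b,d,e}

interior: largest open inside A is {a} (from ∅, {a})
cl via duality: int({b,e}) = ∅, so X∖∅ = {a,b,d,e}
cl∖int = {b,d,e}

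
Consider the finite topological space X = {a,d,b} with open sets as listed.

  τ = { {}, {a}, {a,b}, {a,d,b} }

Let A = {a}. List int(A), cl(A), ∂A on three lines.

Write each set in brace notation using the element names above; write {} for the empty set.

U open, U⊆A: {}, {a}. int(A) = ⋃ = {a}
X∖A={d,b}, int(X∖A)={}, hence cl(A)={a,d,b}
∂A: remove int from cl → {d,b}

int(A) = {a}
cl(A)  = {a,d,b}
∂A     = {d,b}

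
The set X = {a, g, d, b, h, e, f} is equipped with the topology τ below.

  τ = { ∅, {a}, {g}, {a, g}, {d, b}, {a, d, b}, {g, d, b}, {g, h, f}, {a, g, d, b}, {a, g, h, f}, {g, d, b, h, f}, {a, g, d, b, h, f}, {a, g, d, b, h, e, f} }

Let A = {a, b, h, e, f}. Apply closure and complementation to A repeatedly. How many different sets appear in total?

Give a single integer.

X∖A={g, d}, int(X∖A)={g}, hence cl(A)={a, d, b, h, e, f}
Orbit (k=closure, c=complement):
  1. A     = {a, b, h, e, f}
  2. kA    = {a, d, b, h, e, f}
  3. cA    = {g, d}
  4. ckA   = {g}
  5. kcA   = {g, d, b, h, e, f}
  6. kckA  = {g, h, e, f}
  7. ckcA  = {a}
  8. ckckA = {a, d, b}
  9. kckcA = {a, e}
  10. kckckA = {a, d, b, e}
  11. ckckcA = {g, d, b, h, f}
  12. ckckckA = {g, h, f}
(closed under both — stop)

12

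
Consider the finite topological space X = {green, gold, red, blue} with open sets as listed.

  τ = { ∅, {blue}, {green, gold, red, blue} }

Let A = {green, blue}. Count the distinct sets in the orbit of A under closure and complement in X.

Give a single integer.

6

complement {gold, red}; its interior ∅; cl(A) = X∖∅ = {green, gold, red, blue}
With k = closure, c = complement:
  1. A     = {green, blue}
  2. kA    = {green, gold, red, blue}
  3. cA    = {gold, red}
  4. ckA   = ∅
  5. kcA   = {green, gold, red}
  6. ckcA  = {blue}
k, c of each give nothing new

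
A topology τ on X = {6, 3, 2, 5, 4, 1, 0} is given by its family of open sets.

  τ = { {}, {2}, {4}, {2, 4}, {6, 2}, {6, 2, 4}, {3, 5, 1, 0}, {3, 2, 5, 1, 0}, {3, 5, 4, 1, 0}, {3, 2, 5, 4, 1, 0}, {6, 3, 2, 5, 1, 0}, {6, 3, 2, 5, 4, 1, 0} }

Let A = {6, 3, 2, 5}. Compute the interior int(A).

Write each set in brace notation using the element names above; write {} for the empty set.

open subsets of A: {}, {2}, {6, 2}; so int(A) = {6, 2}

{6, 2}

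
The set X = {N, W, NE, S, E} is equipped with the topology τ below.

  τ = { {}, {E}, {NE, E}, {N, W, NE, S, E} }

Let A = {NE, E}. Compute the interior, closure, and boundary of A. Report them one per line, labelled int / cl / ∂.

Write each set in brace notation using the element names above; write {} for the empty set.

U open, U⊆A: {}, {E}, {NE, E}. int(A) = ⋃ = {NE, E}
X∖A={N, W, S}, int(X∖A)={}, hence cl(A)={N, W, NE, S, E}
∂A: remove int from cl → {N, W, S}

int(A) = {NE, E}
cl(A)  = {N, W, NE, S, E}
∂A     = {N, W, S}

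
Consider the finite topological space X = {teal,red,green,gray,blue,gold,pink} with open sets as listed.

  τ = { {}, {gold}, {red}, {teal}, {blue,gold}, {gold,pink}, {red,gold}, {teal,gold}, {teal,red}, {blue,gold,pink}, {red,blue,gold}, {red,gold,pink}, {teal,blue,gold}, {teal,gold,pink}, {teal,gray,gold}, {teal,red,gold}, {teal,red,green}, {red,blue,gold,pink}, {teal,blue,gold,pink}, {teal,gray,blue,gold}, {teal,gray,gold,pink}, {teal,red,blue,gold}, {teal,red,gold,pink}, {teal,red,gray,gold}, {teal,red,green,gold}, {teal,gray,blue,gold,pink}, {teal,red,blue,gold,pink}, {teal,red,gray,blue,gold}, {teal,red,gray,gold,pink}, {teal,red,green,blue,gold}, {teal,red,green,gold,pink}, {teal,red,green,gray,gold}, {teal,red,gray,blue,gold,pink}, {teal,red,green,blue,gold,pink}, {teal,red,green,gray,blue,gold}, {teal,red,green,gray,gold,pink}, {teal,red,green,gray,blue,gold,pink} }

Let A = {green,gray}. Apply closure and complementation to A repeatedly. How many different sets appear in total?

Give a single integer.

4

complement {teal,red,blue,gold,pink}; its interior {teal,red,blue,gold,pink}; cl(A) = X∖{teal,red,blue,gold,pink} = {green,gray}
With k = closure, c = complement:
  1. A     = {green,gray}
  2. cA    = {teal,red,blue,gold,pink}
  3. kcA   = {teal,red,green,gray,blue,gold,pink}
  4. ckcA  = {}
k, c of each give nothing new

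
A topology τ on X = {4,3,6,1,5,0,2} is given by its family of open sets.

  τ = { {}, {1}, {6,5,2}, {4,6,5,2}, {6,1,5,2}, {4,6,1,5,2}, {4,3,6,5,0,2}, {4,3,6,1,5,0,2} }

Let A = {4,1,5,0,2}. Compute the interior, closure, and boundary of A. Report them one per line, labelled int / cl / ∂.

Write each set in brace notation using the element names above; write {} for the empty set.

int(A) = {1}
cl(A)  = {4,3,6,1,5,0,2}
∂A     = {4,3,6,5,0,2}

U open, U⊆A: {}, {1}. int(A) = ⋃ = {1}
X∖A={3,6}, int(X∖A)={}, hence cl(A)={4,3,6,1,5,0,2}
∂A: remove int from cl → {4,3,6,5,0,2}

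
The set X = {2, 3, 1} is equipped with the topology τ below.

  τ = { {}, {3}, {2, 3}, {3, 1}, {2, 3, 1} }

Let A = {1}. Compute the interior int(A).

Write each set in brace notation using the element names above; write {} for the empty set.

open subsets of A: {}; so int(A) = {}

{}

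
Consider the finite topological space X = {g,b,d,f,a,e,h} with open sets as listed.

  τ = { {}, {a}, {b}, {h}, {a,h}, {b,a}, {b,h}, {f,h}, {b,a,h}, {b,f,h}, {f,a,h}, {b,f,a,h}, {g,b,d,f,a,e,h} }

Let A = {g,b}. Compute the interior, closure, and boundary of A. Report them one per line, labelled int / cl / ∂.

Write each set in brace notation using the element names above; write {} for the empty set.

int(A) = {b}
cl(A)  = {g,b,d,e}
∂A     = {g,d,e}

opens ⊆ A: {}, {b}; union → int = {b}
complement {d,f,a,e,h}; its interior {f,a,h}; cl(A) = X∖{f,a,h} = {g,b,d,e}
boundary = {g,b,d,e} ∖ {b} = {g,d,e}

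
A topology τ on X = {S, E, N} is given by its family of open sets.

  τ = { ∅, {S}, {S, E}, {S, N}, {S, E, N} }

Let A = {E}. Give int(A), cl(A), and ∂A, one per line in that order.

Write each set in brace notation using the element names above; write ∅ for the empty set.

int(A) = ∅
cl(A)  = {E}
∂A     = {E}

U open, U⊆A: ∅. int(A) = ⋃ = ∅
X∖A={S, N}, int(X∖A)={S, N}, hence cl(A)={E}
∂A: remove int from cl → {E}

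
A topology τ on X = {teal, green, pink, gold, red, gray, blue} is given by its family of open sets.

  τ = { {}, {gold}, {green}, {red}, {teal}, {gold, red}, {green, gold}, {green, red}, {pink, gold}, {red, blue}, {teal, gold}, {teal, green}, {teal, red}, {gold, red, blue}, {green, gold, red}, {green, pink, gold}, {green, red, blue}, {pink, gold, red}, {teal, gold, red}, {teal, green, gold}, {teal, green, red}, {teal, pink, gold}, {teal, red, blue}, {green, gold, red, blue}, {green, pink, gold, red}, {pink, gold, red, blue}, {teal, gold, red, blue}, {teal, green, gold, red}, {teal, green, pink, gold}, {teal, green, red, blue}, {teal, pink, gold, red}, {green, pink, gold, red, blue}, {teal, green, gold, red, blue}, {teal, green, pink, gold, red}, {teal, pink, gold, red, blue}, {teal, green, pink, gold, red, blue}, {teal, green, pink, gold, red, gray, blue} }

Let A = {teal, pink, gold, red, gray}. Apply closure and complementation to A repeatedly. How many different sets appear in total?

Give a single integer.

complement {green, blue}; its interior {green}; cl(A) = X∖{green} = {teal, pink, gold, red, gray, blue}
With k = closure, c = complement:
  1. A     = {teal, pink, gold, red, gray}
  2. kA    = {teal, pink, gold, red, gray, blue}
  3. cA    = {green, blue}
  4. ckA   = {green}
  5. kcA   = {green, gray, blue}
  6. kckA  = {green, gray}
  7. ckcA  = {teal, pink, gold, red}
  8. ckckA = {teal, pink, gold, red, blue}
k, c of each give nothing new

8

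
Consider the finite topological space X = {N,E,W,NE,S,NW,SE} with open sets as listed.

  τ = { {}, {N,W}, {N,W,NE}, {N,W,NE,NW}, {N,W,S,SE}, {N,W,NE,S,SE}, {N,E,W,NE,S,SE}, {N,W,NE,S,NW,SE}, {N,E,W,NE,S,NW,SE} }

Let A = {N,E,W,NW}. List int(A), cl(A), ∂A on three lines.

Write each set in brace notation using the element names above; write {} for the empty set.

int(A) = {N,W}
cl(A)  = {N,E,W,NE,S,NW,SE}
∂A     = {E,NE,S,NW,SE}

open subsets of A: {}, {N,W}; so int(A) = {N,W}
closure: X∖int(X∖A) = X∖{} = {N,E,W,NE,S,NW,SE}
∂A = {N,E,W,NE,S,NW,SE} minus {N,W} = {E,NE,S,NW,SE}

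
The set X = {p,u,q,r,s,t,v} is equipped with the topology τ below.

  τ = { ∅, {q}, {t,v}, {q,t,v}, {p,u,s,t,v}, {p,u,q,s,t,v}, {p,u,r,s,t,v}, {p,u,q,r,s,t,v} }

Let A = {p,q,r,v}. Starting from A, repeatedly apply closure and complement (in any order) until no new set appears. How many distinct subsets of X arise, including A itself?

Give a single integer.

complement {u,s,t}; its interior ∅; cl(A) = X∖∅ = {p,u,q,r,s,t,v}
With k = closure, c = complement:
  1. A     = {p,q,r,v}
  2. kA    = {p,u,q,r,s,t,v}
  3. cA    = {u,s,t}
  4. ckA   = ∅
  5. kcA   = {p,u,r,s,t,v}
  6. ckcA  = {q}
k, c of each give nothing new

6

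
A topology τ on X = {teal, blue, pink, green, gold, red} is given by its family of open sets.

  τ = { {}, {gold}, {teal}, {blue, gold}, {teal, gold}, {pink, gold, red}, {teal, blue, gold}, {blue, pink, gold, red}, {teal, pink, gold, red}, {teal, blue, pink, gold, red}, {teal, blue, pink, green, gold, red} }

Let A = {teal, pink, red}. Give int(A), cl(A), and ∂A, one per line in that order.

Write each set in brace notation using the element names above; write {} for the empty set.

opens ⊆ A: {}, {teal}; union → int = {teal}
complement {blue, green, gold}; its interior {blue, gold}; cl(A) = X∖{blue, gold} = {teal, pink, green, red}
boundary = {teal, pink, green, red} ∖ {teal} = {pink, green, red}

int(A) = {teal}
cl(A)  = {teal, pink, green, red}
∂A     = {pink, green, red}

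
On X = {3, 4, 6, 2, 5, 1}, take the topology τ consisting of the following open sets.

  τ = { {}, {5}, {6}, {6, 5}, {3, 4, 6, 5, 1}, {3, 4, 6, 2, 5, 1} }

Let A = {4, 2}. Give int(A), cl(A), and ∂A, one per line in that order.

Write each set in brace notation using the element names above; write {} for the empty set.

int(A) = {}
cl(A)  = {3, 4, 2, 1}
∂A     = {3, 4, 2, 1}

open subsets of A: {}; so int(A) = {}
closure: X∖int(X∖A) = X∖{6, 5} = {3, 4, 2, 1}
∂A = {3, 4, 2, 1} minus {} = {3, 4, 2, 1}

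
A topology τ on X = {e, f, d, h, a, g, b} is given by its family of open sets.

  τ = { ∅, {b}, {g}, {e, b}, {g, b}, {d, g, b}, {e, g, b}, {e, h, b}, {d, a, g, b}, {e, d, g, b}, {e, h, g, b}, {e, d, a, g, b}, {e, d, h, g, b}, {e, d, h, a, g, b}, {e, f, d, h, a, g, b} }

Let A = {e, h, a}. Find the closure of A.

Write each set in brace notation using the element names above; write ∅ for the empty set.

X∖A={f, d, g, b}, int(X∖A)={d, g, b}, hence cl(A)={e, f, h, a}

{e, f, h, a}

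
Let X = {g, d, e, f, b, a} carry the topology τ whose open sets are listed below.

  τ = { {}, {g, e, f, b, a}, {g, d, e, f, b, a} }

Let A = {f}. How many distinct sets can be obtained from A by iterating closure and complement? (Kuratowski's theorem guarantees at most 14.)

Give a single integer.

4

closure: X∖int(X∖A) = X∖{} = {g, d, e, f, b, a}
Let k=closure and c=complement:
  1. A     = {f}
  2. kA    = {g, d, e, f, b, a}
  3. cA    = {g, d, e, b, a}
  4. ckA   = {}
— saturated at 4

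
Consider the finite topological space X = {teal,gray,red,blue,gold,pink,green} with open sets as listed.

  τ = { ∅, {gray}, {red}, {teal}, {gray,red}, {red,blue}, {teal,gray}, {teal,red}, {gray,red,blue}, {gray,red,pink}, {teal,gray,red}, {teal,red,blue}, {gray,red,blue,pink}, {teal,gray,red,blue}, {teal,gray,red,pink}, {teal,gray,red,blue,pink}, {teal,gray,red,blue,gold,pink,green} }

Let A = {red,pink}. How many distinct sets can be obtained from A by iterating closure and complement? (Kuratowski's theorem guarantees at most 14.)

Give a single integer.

X∖A={teal,gray,blue,gold,green}, int(X∖A)={teal,gray}, hence cl(A)={red,blue,gold,pink,green}
Orbit (k=closure, c=complement):
  1. A     = {red,pink}
  2. kA    = {red,blue,gold,pink,green}
  3. cA    = {teal,gray,blue,gold,green}
  4. ckA   = {teal,gray}
  5. kcA   = {teal,gray,blue,gold,pink,green}
  6. kckA  = {teal,gray,gold,pink,green}
  7. ckcA  = {red}
  8. ckckA = {red,blue}
(closed under both — stop)

8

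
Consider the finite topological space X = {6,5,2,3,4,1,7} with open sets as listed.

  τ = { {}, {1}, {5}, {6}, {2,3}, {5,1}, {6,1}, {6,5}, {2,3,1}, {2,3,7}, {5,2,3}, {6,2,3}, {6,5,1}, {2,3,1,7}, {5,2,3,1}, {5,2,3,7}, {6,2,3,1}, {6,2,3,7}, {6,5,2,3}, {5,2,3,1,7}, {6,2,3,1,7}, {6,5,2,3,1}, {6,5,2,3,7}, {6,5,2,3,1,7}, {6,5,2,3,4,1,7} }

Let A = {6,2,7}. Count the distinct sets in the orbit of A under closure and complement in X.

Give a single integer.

10

closure: X∖int(X∖A) = X∖{5,1} = {6,2,3,4,7}
Let k=closure and c=complement:
  1. A     = {6,2,7}
  2. kA    = {6,2,3,4,7}
  3. cA    = {5,3,4,1}
  4. ckA   = {5,1}
  5. kcA   = {5,2,3,4,1,7}
  6. kckA  = {5,4,1}
  7. ckcA  = {6}
  8. ckckA = {6,2,3,7}
  9. kckcA = {6,4}
  10. ckckcA = {5,2,3,1,7}
— saturated at 10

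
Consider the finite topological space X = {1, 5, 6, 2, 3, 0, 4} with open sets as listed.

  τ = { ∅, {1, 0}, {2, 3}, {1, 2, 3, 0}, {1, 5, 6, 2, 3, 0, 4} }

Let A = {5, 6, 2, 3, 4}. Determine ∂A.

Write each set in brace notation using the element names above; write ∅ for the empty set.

{5, 6, 4}

open subsets of A: ∅, {2, 3}; so int(A) = {2, 3}
closure: X∖int(X∖A) = X∖{1, 0} = {5, 6, 2, 3, 4}
∂A = {5, 6, 2, 3, 4} minus {2, 3} = {5, 6, 4}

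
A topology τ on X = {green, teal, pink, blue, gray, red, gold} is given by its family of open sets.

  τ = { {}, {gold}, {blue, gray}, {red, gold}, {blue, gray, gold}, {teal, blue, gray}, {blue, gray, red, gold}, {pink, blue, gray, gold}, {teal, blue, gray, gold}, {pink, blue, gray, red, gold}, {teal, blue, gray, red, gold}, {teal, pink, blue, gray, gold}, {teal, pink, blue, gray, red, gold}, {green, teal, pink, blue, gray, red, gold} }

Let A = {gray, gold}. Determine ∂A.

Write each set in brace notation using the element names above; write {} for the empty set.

{green, teal, pink, blue, gray, red}

interior: largest open inside A is {gold} (from {}, {gold})
cl via duality: int({green, teal, pink, blue, red}) = {}, so X∖{} = {green, teal, pink, blue, gray, red, gold}
cl∖int = {green, teal, pink, blue, gray, red}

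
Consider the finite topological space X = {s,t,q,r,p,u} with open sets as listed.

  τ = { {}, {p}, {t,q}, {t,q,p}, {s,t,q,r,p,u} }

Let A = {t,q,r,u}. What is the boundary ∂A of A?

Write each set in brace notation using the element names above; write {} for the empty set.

{s,r,u}

U open, U⊆A: {}, {t,q}. int(A) = ⋃ = {t,q}
X∖A={s,p}, int(X∖A)={p}, hence cl(A)={s,t,q,r,u}
∂A: remove int from cl → {s,r,u}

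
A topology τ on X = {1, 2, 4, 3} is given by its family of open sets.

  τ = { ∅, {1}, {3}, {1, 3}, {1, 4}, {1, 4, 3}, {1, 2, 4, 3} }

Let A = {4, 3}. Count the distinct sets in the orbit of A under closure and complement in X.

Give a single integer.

8

complement {1, 2}; its interior {1}; cl(A) = X∖{1} = {2, 4, 3}
With k = closure, c = complement:
  1. A     = {4, 3}
  2. kA    = {2, 4, 3}
  3. cA    = {1, 2}
  4. ckA   = {1}
  5. kcA   = {1, 2, 4}
  6. ckcA  = {3}
  7. kckcA = {2, 3}
  8. ckckcA = {1, 4}
k, c of each give nothing new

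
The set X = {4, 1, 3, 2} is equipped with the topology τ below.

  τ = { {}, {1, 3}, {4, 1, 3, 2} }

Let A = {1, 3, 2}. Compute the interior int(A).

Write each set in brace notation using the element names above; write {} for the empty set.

opens ⊆ A: {}, {1, 3}; union → int = {1, 3}

{1, 3}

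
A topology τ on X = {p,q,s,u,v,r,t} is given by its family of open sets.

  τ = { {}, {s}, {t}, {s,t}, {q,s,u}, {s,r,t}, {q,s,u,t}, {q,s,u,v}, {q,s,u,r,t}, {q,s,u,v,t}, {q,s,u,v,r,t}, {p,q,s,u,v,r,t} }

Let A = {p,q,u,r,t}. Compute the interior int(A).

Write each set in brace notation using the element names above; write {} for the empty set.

interior: largest open inside A is {t} (from {}, {t})

{t}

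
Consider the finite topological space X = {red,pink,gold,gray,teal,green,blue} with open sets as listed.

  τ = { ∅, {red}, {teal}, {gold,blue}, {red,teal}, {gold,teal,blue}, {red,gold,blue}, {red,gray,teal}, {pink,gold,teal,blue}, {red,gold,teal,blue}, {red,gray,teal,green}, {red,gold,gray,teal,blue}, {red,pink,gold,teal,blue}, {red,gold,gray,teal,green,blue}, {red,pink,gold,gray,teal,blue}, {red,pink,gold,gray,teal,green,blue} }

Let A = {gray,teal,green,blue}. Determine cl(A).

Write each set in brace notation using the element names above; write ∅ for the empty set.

{pink,gold,gray,teal,green,blue}

X∖A={red,pink,gold}, int(X∖A)={red}, hence cl(A)={pink,gold,gray,teal,green,blue}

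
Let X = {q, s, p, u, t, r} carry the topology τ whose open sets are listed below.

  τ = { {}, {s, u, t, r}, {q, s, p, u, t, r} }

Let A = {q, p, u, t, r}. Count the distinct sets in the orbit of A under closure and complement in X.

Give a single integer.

4

complement {s}; its interior {}; cl(A) = X∖{} = {q, s, p, u, t, r}
With k = closure, c = complement:
  1. A     = {q, p, u, t, r}
  2. kA    = {q, s, p, u, t, r}
  3. cA    = {s}
  4. ckA   = {}
k, c of each give nothing new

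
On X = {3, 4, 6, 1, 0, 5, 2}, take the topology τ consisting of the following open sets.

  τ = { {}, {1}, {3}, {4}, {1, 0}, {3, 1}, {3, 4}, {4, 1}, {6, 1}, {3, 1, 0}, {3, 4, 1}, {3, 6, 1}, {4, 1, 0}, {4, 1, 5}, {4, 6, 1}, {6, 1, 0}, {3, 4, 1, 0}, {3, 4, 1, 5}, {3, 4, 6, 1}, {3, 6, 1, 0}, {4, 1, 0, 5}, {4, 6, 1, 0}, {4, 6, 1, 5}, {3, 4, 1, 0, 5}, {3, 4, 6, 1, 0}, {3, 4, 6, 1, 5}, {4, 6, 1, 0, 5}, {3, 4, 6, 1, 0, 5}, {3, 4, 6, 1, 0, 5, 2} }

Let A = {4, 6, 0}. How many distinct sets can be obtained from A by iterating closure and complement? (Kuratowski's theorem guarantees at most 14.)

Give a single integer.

cl via duality: int({3, 1, 5, 2}) = {3, 1}, so X∖{3, 1} = {4, 6, 0, 5, 2}
Write k for closure, c for complement:
  1. A     = {4, 6, 0}
  2. kA    = {4, 6, 0, 5, 2}
  3. cA    = {3, 1, 5, 2}
  4. ckA   = {3, 1}
  5. kcA   = {3, 6, 1, 0, 5, 2}
  6. ckcA  = {4}
  7. kckcA = {4, 5, 2}
  8. ckckcA = {3, 6, 1, 0}
applying k or c yields no new set

8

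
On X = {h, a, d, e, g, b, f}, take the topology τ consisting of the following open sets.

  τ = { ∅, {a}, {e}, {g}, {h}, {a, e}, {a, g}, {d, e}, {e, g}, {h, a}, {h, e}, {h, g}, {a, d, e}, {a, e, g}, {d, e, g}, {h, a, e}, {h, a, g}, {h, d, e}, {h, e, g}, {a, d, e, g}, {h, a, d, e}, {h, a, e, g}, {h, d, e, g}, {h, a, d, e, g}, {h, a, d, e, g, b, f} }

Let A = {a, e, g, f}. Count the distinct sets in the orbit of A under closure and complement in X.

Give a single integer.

closure: X∖int(X∖A) = X∖{h} = {a, d, e, g, b, f}
Let k=closure and c=complement:
  1. A     = {a, e, g, f}
  2. kA    = {a, d, e, g, b, f}
  3. cA    = {h, d, b}
  4. ckA   = {h}
  5. kcA   = {h, d, b, f}
  6. kckA  = {h, b, f}
  7. ckcA  = {a, e, g}
  8. ckckA = {a, d, e, g}
— saturated at 8

8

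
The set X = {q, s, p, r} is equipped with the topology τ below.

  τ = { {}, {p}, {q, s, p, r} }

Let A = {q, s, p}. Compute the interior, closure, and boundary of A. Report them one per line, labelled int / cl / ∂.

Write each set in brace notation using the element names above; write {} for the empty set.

interior: largest open inside A is {p} (from {}, {p})
cl via duality: int({r}) = {}, so X∖{} = {q, s, p, r}
cl∖int = {q, s, r}

int(A) = {p}
cl(A)  = {q, s, p, r}
∂A     = {q, s, r}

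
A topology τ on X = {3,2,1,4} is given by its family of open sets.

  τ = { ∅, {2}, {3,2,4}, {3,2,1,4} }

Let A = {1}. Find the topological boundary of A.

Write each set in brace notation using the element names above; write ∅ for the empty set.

opens ⊆ A: ∅; union → int = ∅
complement {3,2,4}; its interior {3,2,4}; cl(A) = X∖{3,2,4} = {1}
boundary = {1} ∖ ∅ = {1}

{1}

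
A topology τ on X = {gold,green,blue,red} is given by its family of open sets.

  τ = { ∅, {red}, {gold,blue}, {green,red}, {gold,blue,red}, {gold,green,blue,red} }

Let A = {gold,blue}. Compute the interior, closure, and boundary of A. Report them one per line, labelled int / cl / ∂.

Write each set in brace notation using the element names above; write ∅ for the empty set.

U open, U⊆A: ∅, {gold,blue}. int(A) = ⋃ = {gold,blue}
X∖A={green,red}, int(X∖A)={green,red}, hence cl(A)={gold,blue}
∂A: remove int from cl → ∅

int(A) = {gold,blue}
cl(A)  = {gold,blue}
∂A     = ∅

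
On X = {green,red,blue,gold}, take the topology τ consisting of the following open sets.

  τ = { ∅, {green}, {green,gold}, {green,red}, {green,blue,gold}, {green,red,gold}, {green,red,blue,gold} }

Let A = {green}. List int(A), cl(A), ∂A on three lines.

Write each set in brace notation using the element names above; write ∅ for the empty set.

opens ⊆ A: ∅, {green}; union → int = {green}
complement {red,blue,gold}; its interior ∅; cl(A) = X∖∅ = {green,red,blue,gold}
boundary = {green,red,blue,gold} ∖ {green} = {red,blue,gold}

int(A) = {green}
cl(A)  = {green,red,blue,gold}
∂A     = {red,blue,gold}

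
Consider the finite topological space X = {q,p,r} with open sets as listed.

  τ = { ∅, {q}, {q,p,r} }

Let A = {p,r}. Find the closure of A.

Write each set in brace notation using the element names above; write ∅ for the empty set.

{p,r}

cl via duality: int({q}) = {q}, so X∖{q} = {p,r}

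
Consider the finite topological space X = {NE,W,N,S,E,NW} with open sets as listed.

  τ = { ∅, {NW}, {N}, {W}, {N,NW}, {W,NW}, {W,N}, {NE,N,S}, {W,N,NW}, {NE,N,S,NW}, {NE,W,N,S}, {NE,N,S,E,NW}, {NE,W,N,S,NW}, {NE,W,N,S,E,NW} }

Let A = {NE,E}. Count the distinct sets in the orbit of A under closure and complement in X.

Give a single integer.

closure: X∖int(X∖A) = X∖{W,N,NW} = {NE,S,E}
Let k=closure and c=complement:
  1. A     = {NE,E}
  2. kA    = {NE,S,E}
  3. cA    = {W,N,S,NW}
  4. ckA   = {W,N,NW}
  5. kcA   = {NE,W,N,S,E,NW}
  6. ckcA  = ∅
— saturated at 6

6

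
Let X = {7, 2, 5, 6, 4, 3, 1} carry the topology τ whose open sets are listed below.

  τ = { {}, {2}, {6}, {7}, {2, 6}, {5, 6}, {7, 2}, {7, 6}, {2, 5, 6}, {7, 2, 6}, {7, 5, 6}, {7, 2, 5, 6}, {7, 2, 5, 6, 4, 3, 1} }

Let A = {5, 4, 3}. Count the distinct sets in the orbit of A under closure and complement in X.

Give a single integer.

6

X∖A={7, 2, 6, 1}, int(X∖A)={7, 2, 6}, hence cl(A)={5, 4, 3, 1}
Orbit (k=closure, c=complement):
  1. A     = {5, 4, 3}
  2. kA    = {5, 4, 3, 1}
  3. cA    = {7, 2, 6, 1}
  4. ckA   = {7, 2, 6}
  5. kcA   = {7, 2, 5, 6, 4, 3, 1}
  6. ckcA  = {}
(closed under both — stop)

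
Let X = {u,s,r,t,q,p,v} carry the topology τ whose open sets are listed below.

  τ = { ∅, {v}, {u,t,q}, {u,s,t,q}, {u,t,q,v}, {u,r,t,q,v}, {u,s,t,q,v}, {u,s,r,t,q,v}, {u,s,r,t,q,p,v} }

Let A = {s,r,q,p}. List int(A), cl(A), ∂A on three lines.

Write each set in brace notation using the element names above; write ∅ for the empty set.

int(A) = ∅
cl(A)  = {u,s,r,t,q,p}
∂A     = {u,s,r,t,q,p}

interior: largest open inside A is ∅ (from ∅)
cl via duality: int({u,t,v}) = {v}, so X∖{v} = {u,s,r,t,q,p}
cl∖int = {u,s,r,t,q,p}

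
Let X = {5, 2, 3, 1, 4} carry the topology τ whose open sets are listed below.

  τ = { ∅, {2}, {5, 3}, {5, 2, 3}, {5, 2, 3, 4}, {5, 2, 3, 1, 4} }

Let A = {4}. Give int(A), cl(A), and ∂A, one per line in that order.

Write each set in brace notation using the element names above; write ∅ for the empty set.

opens ⊆ A: ∅; union → int = ∅
complement {5, 2, 3, 1}; its interior {5, 2, 3}; cl(A) = X∖{5, 2, 3} = {1, 4}
boundary = {1, 4} ∖ ∅ = {1, 4}

int(A) = ∅
cl(A)  = {1, 4}
∂A     = {1, 4}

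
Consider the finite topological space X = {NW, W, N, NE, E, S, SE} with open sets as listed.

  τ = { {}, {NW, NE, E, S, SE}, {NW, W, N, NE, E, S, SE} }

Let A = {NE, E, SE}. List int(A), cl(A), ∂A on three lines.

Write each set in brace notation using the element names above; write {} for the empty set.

int(A) = {}
cl(A)  = {NW, W, N, NE, E, S, SE}
∂A     = {NW, W, N, NE, E, S, SE}

open subsets of A: {}; so int(A) = {}
closure: X∖int(X∖A) = X∖{} = {NW, W, N, NE, E, S, SE}
∂A = {NW, W, N, NE, E, S, SE} minus {} = {NW, W, N, NE, E, S, SE}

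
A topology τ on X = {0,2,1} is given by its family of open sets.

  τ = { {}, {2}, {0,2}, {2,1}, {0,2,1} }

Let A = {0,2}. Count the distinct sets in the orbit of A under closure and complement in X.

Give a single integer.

4

complement {1}; its interior {}; cl(A) = X∖{} = {0,2,1}
With k = closure, c = complement:
  1. A     = {0,2}
  2. kA    = {0,2,1}
  3. cA    = {1}
  4. ckA   = {}
k, c of each give nothing new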